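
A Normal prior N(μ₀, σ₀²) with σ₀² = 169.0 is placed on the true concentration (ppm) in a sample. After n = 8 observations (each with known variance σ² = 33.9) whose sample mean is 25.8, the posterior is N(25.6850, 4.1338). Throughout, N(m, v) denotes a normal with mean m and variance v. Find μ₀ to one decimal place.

The posterior mean is a precision-weighted average: μ_n = (τ₀μ₀ + τ_data·x̄)/(τ₀+τ_data), with τ₀=1/σ₀² and τ_data=n/σ².
Here τ₀ = 1/169.0 = 0.005917 and τ_data = 8/33.9 = 0.235988, so τ_n = 0.241905.
Rearranging for μ₀: μ₀ = (μ_n·τ_n − τ_data·x̄)/τ₀ = (25.6850·0.241905 − 0.235988·25.8) / 0.005917 = 0.124840/0.005917 ≈ 21.1.

μ₀ = 21.1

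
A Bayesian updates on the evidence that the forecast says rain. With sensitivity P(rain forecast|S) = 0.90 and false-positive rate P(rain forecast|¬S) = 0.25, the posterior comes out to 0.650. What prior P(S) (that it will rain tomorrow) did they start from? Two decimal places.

P(S) = 0.34

In odds form, posterior odds = prior odds × likelihood ratio, so prior odds = posterior odds ÷ LR.
Posterior odds = 0.650/(1−0.650) = 1.8571. LR = 0.90/0.25 = 3.6000.
Prior odds = 1.8571/3.6000 = 0.5159, so P(S) = 0.5159/(1+0.5159) ≈ 0.34.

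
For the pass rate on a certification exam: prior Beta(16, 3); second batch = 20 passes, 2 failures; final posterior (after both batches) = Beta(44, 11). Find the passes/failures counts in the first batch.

Because Beta–binomial updating is additive in the counts, the combined data contributed (α_post−α_prior, β_post−β_prior) successes and failures.
Total across both batches: 44−16=28 passes, 11−3=8 failures.
Subtract the second batch: 28−20=8 passes and 8−2=6 failures.

8 passes and 6 failures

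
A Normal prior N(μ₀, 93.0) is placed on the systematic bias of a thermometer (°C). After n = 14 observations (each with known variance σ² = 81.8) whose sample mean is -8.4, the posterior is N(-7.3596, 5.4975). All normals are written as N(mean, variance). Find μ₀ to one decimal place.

With known observation variance, the Normal–Normal posterior has precision τ_n = τ₀ + n/σ² and mean μ_n = (τ₀μ₀ + (n/σ²)x̄)/τ_n.
Here τ₀ = 1/93.0 = 0.010753 and τ_data = 14/81.8 = 0.171149, so τ_n = 0.181902.
Rearranging for μ₀: μ₀ = (μ_n·τ_n − τ_data·x̄)/τ₀ = (-7.3596·0.181902 − 0.171149·-8.4) / 0.010753 = 0.098926/0.010753 ≈ 9.2.

μ₀ = 9.2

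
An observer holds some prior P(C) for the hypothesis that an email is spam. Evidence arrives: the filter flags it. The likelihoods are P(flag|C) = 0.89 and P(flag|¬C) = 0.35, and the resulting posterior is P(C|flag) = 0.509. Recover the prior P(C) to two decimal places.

In odds form, posterior odds = prior odds × likelihood ratio, so prior odds = posterior odds ÷ LR.
Posterior odds = 0.509/(1−0.509) = 1.0367. LR = 0.89/0.35 = 2.5429.
Prior odds = 1.0367/2.5429 = 0.4077, so P(C) = 0.4077/(1+0.4077) ≈ 0.29.

P(C) = 0.29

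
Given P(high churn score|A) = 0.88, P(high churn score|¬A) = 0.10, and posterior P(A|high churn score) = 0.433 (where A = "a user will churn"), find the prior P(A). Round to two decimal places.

P(A) = 0.08

In odds form, posterior odds = prior odds × likelihood ratio, so prior odds = posterior odds ÷ LR.
Posterior odds = 0.433/(1−0.433) = 0.7637. LR = 0.88/0.10 = 8.8000.
Prior odds = 0.7637/8.8000 = 0.0868, so P(A) = 0.0868/(1+0.0868) ≈ 0.08.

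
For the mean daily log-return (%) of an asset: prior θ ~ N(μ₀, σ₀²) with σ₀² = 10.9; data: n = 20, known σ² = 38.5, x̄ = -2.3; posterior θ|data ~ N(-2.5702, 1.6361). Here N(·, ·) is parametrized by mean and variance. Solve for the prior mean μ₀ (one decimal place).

The posterior mean is a precision-weighted average: μ_n = (τ₀μ₀ + τ_data·x̄)/(τ₀+τ_data), with τ₀=1/σ₀² and τ_data=n/σ².
Here τ₀ = 1/10.9 = 0.091743 and τ_data = 20/38.5 = 0.519481, so τ_n = 0.611224.
Rearranging for μ₀: μ₀ = (μ_n·τ_n − τ_data·x̄)/τ₀ = (-2.5702·0.611224 − 0.519481·-2.3) / 0.091743 = -0.376162/0.091743 ≈ -4.1.

μ₀ = -4.1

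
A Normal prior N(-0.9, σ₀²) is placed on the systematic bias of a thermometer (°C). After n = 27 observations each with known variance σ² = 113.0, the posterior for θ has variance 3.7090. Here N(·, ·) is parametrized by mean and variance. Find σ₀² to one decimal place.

σ₀² = 32.6

Posterior precision equals prior precision plus data precision: 1/σ_n² = 1/σ₀² + n/σ².
So 1/σ₀² = 1/3.7090 − 27/113.0 = 0.269614 − 0.238938 = 0.030676.
Hence σ₀² = 1/0.030676 ≈ 32.6.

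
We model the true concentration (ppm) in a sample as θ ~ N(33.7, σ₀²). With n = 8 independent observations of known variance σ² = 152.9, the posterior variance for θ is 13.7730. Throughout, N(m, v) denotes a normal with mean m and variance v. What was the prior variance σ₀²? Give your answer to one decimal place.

σ₀² = 49.3

For the Normal–Normal model with known σ², precisions add: τ_n = τ₀ + n/σ².
So 1/σ₀² = 1/13.7730 − 8/152.9 = 0.072606 − 0.052322 = 0.020284.
Hence σ₀² = 1/0.020284 ≈ 49.3.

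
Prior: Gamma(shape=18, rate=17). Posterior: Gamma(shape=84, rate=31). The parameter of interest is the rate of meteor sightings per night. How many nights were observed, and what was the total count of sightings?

n = 14 nights with total 66 sightings

A Gamma(α, β) prior (rate parametrization) on a Poisson rate with n observations summing to S gives posterior Gamma(α+S, β+n).
Matching: Σxᵢ = 84 − 18 = 66 and n = 31 − 17 = 14.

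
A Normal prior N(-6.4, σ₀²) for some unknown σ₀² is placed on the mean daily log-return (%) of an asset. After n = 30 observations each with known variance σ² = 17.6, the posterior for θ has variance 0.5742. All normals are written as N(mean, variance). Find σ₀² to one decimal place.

σ₀² = 27.0

For the Normal–Normal model with known σ², precisions add: τ_n = τ₀ + n/σ².
So 1/σ₀² = 1/0.5742 − 30/17.6 = 1.741553 − 1.704545 = 0.037008.
Hence σ₀² = 1/0.037008 ≈ 27.0.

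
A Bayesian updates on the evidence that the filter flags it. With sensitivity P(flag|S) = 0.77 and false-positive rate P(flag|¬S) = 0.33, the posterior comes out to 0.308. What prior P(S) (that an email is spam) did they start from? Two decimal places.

Bayes' rule in odds form gives O(S|E) = O(S)·[P(E|S)/P(E|¬S)], hence O(S) = O(S|E)/LR.
Posterior odds = 0.308/(1−0.308) = 0.4451. LR = 0.77/0.33 = 2.3333.
Prior odds = 0.4451/2.3333 = 0.1908, so P(S) = 0.1908/(1+0.1908) ≈ 0.16.

P(S) = 0.16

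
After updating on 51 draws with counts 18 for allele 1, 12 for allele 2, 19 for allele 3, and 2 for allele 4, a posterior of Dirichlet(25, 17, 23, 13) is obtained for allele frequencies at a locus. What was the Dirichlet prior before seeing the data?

For a Dirichlet(α) prior with multinomial counts c, the posterior is Dirichlet(α + c) componentwise.
Subtract each count from the matching posterior parameter: 25−18=7, 17−12=5, 23−19=4, 13−2=11.

Dirichlet(7, 5, 4, 11)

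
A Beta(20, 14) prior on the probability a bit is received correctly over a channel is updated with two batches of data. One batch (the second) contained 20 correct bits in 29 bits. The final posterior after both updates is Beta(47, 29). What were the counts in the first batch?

7 correct bits and 6 errors

Sequential conjugate updates are equivalent to a single update on the pooled data, so total successes = posterior α − prior α and total failures = posterior β − prior β.
Total across both batches: 47−20=27 correct bits, 29−14=15 errors.
Subtract the second batch: 27−20=7 correct bits and 15−9=6 errors.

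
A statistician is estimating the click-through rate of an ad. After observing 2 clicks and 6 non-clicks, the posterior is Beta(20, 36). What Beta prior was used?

A Beta(a, b) prior with s successes and f failures in binomial data gives a Beta(a+s, b+f) posterior.
So a = 20 − 2 = 18 and b = 36 − 6 = 30.

Beta(18, 30)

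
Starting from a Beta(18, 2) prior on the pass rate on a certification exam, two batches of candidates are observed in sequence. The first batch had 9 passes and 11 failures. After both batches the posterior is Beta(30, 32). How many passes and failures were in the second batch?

Because Beta–binomial updating is additive in the counts, the combined data contributed (α_post−α_prior, β_post−β_prior) successes and failures.
Total across both batches: 30−18=12 passes, 32−2=30 failures.
Subtract the first batch: 12−9=3 passes and 30−11=19 failures.

3 passes and 19 failures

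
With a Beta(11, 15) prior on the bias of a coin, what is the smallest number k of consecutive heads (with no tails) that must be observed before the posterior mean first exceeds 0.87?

After k heads and 0 tails the posterior is Beta(11+k, 15), with mean (11+k)/(11+15+k).
Set (11+k)/(26+k) > 0.87 and solve: k > (0.87·26 − 11)/(1 − 0.87) = 89.385.
The smallest integer exceeding 89.385 is 90, and checking k=90: (101)/(116) = 0.8707 > 0.87.

k = 90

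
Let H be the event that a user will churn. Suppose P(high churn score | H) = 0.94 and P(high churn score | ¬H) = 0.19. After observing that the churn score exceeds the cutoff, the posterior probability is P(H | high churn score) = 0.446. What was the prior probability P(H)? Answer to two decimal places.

P(H) = 0.14

In odds form, posterior odds = prior odds × likelihood ratio, so prior odds = posterior odds ÷ LR.
Posterior odds = 0.446/(1−0.446) = 0.8051. LR = 0.94/0.19 = 4.9474.
Prior odds = 0.8051/4.9474 = 0.1627, so P(H) = 0.1627/(1+0.1627) ≈ 0.14.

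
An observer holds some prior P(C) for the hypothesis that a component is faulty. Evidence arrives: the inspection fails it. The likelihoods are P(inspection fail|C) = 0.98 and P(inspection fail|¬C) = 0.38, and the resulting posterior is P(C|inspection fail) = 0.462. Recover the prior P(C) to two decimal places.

In odds form, posterior odds = prior odds × likelihood ratio, so prior odds = posterior odds ÷ LR.
Posterior odds = 0.462/(1−0.462) = 0.8587. LR = 0.98/0.38 = 2.5789.
Prior odds = 0.8587/2.5789 = 0.3330, so P(C) = 0.3330/(1+0.3330) ≈ 0.25.

P(C) = 0.25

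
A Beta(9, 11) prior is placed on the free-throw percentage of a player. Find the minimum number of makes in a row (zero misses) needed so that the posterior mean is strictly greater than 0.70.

k = 17

After k makes and 0 misses the posterior is Beta(9+k, 11), with mean (9+k)/(9+11+k).
Set (9+k)/(20+k) > 0.70 and solve: k > (0.70·20 − 9)/(1 − 0.70) = 16.667.
The smallest integer exceeding 16.667 is 17, and checking k=17: (26)/(37) = 0.7027 > 0.70.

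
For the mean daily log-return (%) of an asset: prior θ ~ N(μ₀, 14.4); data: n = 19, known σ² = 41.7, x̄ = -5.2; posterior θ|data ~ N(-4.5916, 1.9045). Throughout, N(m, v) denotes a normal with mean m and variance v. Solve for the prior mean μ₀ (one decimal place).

μ₀ = -0.6

The posterior mean is a precision-weighted average: μ_n = (τ₀μ₀ + τ_data·x̄)/(τ₀+τ_data), with τ₀=1/σ₀² and τ_data=n/σ².
Here τ₀ = 1/14.4 = 0.069444 and τ_data = 19/41.7 = 0.455635, so τ_n = 0.525079.
Rearranging for μ₀: μ₀ = (μ_n·τ_n − τ_data·x̄)/τ₀ = (-4.5916·0.525079 − 0.455635·-5.2) / 0.069444 = -0.041651/0.069444 ≈ -0.6.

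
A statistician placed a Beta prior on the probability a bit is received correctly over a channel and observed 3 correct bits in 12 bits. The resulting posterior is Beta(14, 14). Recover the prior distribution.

Beta(11, 5)

Under Beta–binomial conjugacy the posterior parameters are (α+s, β+f).
Subtract the data counts: 14−3=11, 14−9=5.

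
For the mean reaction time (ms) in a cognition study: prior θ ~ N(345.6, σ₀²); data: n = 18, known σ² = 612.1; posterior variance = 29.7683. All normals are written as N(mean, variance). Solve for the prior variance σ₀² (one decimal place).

For the Normal–Normal model with known σ², precisions add: τ_n = τ₀ + n/σ².
So 1/σ₀² = 1/29.7683 − 18/612.1 = 0.033593 − 0.029407 = 0.004186.
Hence σ₀² = 1/0.004186 ≈ 238.9.

σ₀² = 238.9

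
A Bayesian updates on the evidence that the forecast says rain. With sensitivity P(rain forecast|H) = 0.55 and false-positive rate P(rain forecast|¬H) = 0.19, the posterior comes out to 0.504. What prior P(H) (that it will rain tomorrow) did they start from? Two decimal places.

P(H) = 0.26

In odds form, posterior odds = prior odds × likelihood ratio, so prior odds = posterior odds ÷ LR.
Posterior odds = 0.504/(1−0.504) = 1.0161. LR = 0.55/0.19 = 2.8947.
Prior odds = 1.0161/2.8947 = 0.3510, so P(H) = 0.3510/(1+0.3510) ≈ 0.26.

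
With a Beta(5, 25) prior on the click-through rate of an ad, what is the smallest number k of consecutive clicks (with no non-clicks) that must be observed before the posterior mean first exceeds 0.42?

k = 14

After k clicks and 0 non-clicks the posterior is Beta(5+k, 25), with mean (5+k)/(5+25+k).
Set (5+k)/(30+k) > 0.42 and solve: k > (0.42·30 − 5)/(1 − 0.42) = 13.103.
The smallest integer exceeding 13.103 is 14.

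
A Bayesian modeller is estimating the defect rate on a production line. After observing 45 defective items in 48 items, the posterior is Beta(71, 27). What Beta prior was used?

A Beta(a, b) prior with s successes and f failures in binomial data gives a Beta(a+s, b+f) posterior.
Subtract the data counts: 71−45=26, 27−3=24.

Beta(26, 24)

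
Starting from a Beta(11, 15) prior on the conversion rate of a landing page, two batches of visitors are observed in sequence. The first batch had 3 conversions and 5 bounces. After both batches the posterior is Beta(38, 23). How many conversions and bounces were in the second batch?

24 conversions and 3 bounces

Because Beta–binomial updating is additive in the counts, the combined data contributed (α_post−α_prior, β_post−β_prior) successes and failures.
Total across both batches: 38−11=27 conversions, 23−15=8 bounces.
Subtract the first batch: 27−3=24 conversions and 8−5=3 bounces.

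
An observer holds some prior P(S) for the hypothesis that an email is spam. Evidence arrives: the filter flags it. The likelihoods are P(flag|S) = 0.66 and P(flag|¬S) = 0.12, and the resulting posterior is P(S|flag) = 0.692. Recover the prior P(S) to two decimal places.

P(S) = 0.29

In odds form, posterior odds = prior odds × likelihood ratio, so prior odds = posterior odds ÷ LR.
Posterior odds = 0.692/(1−0.692) = 2.2468. LR = 0.66/0.12 = 5.5000.
Prior odds = 2.2468/5.5000 = 0.4085, so P(S) = 0.4085/(1+0.4085) ≈ 0.29.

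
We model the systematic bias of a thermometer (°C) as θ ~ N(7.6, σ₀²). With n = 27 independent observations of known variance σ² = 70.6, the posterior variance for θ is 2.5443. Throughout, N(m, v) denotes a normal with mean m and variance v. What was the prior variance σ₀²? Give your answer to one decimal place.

σ₀² = 94.3

Posterior precision equals prior precision plus data precision: 1/σ_n² = 1/σ₀² + n/σ².
So 1/σ₀² = 1/2.5443 − 27/70.6 = 0.393035 − 0.382436 = 0.010599.
Hence σ₀² = 1/0.010599 ≈ 94.3.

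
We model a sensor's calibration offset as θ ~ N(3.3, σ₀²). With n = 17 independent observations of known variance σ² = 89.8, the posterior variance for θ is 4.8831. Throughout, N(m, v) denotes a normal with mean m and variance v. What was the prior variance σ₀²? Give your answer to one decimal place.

σ₀² = 64.6

For the Normal–Normal model with known σ², precisions add: τ_n = τ₀ + n/σ².
So 1/σ₀² = 1/4.8831 − 17/89.8 = 0.204788 − 0.189310 = 0.015478.
Hence σ₀² = 1/0.015478 ≈ 64.6.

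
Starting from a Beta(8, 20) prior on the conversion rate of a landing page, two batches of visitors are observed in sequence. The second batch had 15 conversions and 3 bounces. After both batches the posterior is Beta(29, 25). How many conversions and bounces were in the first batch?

Sequential conjugate updates are equivalent to a single update on the pooled data, so total successes = posterior α − prior α and total failures = posterior β − prior β.
Total across both batches: 29−8=21 conversions, 25−20=5 bounces.
Subtract the second batch: 21−15=6 conversions and 5−3=2 bounces.

6 conversions and 2 bounces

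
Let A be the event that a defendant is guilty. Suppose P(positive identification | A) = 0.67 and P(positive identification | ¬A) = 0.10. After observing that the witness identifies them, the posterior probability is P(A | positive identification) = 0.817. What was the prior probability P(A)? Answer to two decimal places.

Bayes' rule in odds form gives O(A|E) = O(A)·[P(E|A)/P(E|¬A)], hence O(A) = O(A|E)/LR.
Posterior odds = 0.817/(1−0.817) = 4.4645. LR = 0.67/0.10 = 6.7000.
Prior odds = 4.4645/6.7000 = 0.6663, so P(A) = 0.6663/(1+0.6663) ≈ 0.40.

P(A) = 0.40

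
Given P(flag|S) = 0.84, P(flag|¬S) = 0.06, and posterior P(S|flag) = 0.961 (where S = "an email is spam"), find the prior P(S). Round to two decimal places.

In odds form, posterior odds = prior odds × likelihood ratio, so prior odds = posterior odds ÷ LR.
Posterior odds = 0.961/(1−0.961) = 24.6410. LR = 0.84/0.06 = 14.0000.
Prior odds = 24.6410/14.0000 = 1.7601, so P(S) = 1.7601/(1+1.7601) ≈ 0.64.

P(S) = 0.64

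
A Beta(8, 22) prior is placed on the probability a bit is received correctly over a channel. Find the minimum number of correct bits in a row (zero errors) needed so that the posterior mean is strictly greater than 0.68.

After k correct bits and 0 errors the posterior is Beta(8+k, 22), with mean (8+k)/(8+22+k).
Set (8+k)/(30+k) > 0.68 and solve: k > (0.68·30 − 8)/(1 − 0.68) = 38.750.
The smallest integer exceeding 38.750 is 39.

k = 39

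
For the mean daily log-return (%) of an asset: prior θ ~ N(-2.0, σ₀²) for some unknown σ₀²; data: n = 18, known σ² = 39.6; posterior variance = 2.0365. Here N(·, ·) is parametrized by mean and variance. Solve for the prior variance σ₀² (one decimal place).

Posterior precision equals prior precision plus data precision: 1/σ_n² = 1/σ₀² + n/σ².
So 1/σ₀² = 1/2.0365 − 18/39.6 = 0.491039 − 0.454545 = 0.036494.
Hence σ₀² = 1/0.036494 ≈ 27.4.

σ₀² = 27.4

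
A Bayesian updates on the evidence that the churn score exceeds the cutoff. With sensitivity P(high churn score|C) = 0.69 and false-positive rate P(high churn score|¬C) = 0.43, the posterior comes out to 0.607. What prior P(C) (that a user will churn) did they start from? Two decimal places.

P(C) = 0.49

Bayes' rule in odds form gives O(C|E) = O(C)·[P(E|C)/P(E|¬C)], hence O(C) = O(C|E)/LR.
Posterior odds = 0.607/(1−0.607) = 1.5445. LR = 0.69/0.43 = 1.6047.
Prior odds = 1.5445/1.6047 = 0.9625, so P(C) = 0.9625/(1+0.9625) ≈ 0.49.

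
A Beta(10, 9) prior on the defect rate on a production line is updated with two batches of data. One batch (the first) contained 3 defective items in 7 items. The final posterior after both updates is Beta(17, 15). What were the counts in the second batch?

4 defective items and 2 good items

Sequential conjugate updates are equivalent to a single update on the pooled data, so total successes = posterior α − prior α and total failures = posterior β − prior β.
Total across both batches: 17−10=7 defective items, 15−9=6 good items.
Subtract the first batch: 7−3=4 defective items and 6−4=2 good items.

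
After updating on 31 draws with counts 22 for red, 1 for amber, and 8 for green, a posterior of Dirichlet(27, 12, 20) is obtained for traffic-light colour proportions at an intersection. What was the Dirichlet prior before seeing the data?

For a Dirichlet(α) prior with multinomial counts c, the posterior is Dirichlet(α + c) componentwise.
Subtract each count from the matching posterior parameter: 27−22=5, 12−1=11, 20−8=12.

Dirichlet(5, 11, 12)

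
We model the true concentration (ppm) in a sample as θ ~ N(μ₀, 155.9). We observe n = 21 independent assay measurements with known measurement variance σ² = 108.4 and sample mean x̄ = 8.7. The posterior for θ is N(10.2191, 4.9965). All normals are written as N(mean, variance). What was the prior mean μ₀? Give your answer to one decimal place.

With known observation variance, the Normal–Normal posterior has precision τ_n = τ₀ + n/σ² and mean μ_n = (τ₀μ₀ + (n/σ²)x̄)/τ_n.
Here τ₀ = 1/155.9 = 0.006414 and τ_data = 21/108.4 = 0.193727, so τ_n = 0.200141.
Rearranging for μ₀: μ₀ = (μ_n·τ_n − τ_data·x̄)/τ₀ = (10.2191·0.200141 − 0.193727·8.7) / 0.006414 = 0.359836/0.006414 ≈ 56.1.

μ₀ = 56.1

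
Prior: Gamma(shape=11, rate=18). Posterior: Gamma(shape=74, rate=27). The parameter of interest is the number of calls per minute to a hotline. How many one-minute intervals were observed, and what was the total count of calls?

n = 9 one-minute intervals with total 63 calls

A Gamma(α, β) prior (rate parametrization) on a Poisson rate with n observations summing to S gives posterior Gamma(α+S, β+n).
Matching: Σxᵢ = 74 − 11 = 63 and n = 27 − 18 = 9.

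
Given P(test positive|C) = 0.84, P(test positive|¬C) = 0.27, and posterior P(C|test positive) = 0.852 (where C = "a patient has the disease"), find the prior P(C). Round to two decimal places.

In odds form, posterior odds = prior odds × likelihood ratio, so prior odds = posterior odds ÷ LR.
Posterior odds = 0.852/(1−0.852) = 5.7568. LR = 0.84/0.27 = 3.1111.
Prior odds = 5.7568/3.1111 = 1.8504, so P(C) = 1.8504/(1+1.8504) ≈ 0.65.

P(C) = 0.65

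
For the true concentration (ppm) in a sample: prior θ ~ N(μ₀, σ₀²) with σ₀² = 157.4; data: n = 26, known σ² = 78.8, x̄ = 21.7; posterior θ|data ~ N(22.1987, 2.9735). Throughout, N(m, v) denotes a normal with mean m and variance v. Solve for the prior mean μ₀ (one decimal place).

With known observation variance, the Normal–Normal posterior has precision τ_n = τ₀ + n/σ² and mean μ_n = (τ₀μ₀ + (n/σ²)x̄)/τ_n.
Here τ₀ = 1/157.4 = 0.006353 and τ_data = 26/78.8 = 0.329949, so τ_n = 0.336302.
Rearranging for μ₀: μ₀ = (μ_n·τ_n − τ_data·x̄)/τ₀ = (22.1987·0.336302 − 0.329949·21.7) / 0.006353 = 0.305574/0.006353 ≈ 48.1.

μ₀ = 48.1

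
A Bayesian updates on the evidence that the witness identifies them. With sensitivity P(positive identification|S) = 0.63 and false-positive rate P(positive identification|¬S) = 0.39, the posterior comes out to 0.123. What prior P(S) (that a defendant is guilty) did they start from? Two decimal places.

In odds form, posterior odds = prior odds × likelihood ratio, so prior odds = posterior odds ÷ LR.
Posterior odds = 0.123/(1−0.123) = 0.1403. LR = 0.63/0.39 = 1.6154.
Prior odds = 0.1403/1.6154 = 0.0869, so P(S) = 0.0869/(1+0.0869) ≈ 0.08.

P(S) = 0.08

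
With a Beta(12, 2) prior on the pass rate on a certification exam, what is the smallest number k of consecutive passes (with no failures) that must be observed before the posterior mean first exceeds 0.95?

k = 27

After k passes and 0 failures the posterior is Beta(12+k, 2), with mean (12+k)/(12+2+k).
Set (12+k)/(14+k) > 0.95 and solve: k > (0.95·14 − 12)/(1 − 0.95) = 26.000.
The smallest integer exceeding 26.000 is 27.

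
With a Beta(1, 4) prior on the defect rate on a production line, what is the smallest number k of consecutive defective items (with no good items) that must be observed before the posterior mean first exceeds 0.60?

k = 6

After k defective items and 0 good items the posterior is Beta(1+k, 4), with mean (1+k)/(1+4+k).
Set (1+k)/(5+k) > 0.60 and solve: k > (0.60·5 − 1)/(1 − 0.60) = 5.000.
The smallest integer exceeding 5.000 is 6.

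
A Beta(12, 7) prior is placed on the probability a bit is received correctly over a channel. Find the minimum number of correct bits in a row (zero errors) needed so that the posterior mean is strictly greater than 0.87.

k = 35

After k correct bits and 0 errors the posterior is Beta(12+k, 7), with mean (12+k)/(12+7+k).
Set (12+k)/(19+k) > 0.87 and solve: k > (0.87·19 − 12)/(1 − 0.87) = 34.846.
The smallest integer exceeding 34.846 is 35.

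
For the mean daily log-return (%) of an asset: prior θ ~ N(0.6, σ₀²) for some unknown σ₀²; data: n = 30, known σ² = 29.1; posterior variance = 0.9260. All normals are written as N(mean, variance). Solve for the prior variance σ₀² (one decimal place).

Posterior precision equals prior precision plus data precision: 1/σ_n² = 1/σ₀² + n/σ².
So 1/σ₀² = 1/0.9260 − 30/29.1 = 1.079914 − 1.030928 = 0.048986.
Hence σ₀² = 1/0.048986 ≈ 20.4.

σ₀² = 20.4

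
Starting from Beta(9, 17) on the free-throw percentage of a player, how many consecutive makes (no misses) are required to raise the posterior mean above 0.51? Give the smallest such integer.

k = 9

After k makes and 0 misses the posterior is Beta(9+k, 17), with mean (9+k)/(9+17+k).
Set (9+k)/(26+k) > 0.51 and solve: k > (0.51·26 − 9)/(1 − 0.51) = 8.694.
The smallest integer exceeding 8.694 is 9.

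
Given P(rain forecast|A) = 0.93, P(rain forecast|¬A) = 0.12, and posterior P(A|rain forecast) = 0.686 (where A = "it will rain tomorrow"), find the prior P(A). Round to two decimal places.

P(A) = 0.22

In odds form, posterior odds = prior odds × likelihood ratio, so prior odds = posterior odds ÷ LR.
Posterior odds = 0.686/(1−0.686) = 2.1847. LR = 0.93/0.12 = 7.7500.
Prior odds = 2.1847/7.7500 = 0.2819, so P(A) = 0.2819/(1+0.2819) ≈ 0.22.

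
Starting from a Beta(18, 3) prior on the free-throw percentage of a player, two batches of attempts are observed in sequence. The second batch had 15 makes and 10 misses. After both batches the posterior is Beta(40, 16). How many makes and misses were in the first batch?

7 makes and 3 misses

Sequential conjugate updates are equivalent to a single update on the pooled data, so total successes = posterior α − prior α and total failures = posterior β − prior β.
Total across both batches: 40−18=22 makes, 16−3=13 misses.
Subtract the second batch: 22−15=7 makes and 13−10=3 misses.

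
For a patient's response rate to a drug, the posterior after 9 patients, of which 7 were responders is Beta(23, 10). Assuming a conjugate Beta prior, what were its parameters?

Beta(16, 8)

Under Beta–binomial conjugacy the posterior parameters are (a+s, b+f).
So a = 23 − 7 = 16 and b = 10 − 2 = 8.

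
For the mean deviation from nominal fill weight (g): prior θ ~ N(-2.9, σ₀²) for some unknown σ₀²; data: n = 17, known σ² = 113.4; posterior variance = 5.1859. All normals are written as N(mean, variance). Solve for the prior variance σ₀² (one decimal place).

Posterior precision equals prior precision plus data precision: 1/σ_n² = 1/σ₀² + n/σ².
So 1/σ₀² = 1/5.1859 − 17/113.4 = 0.192831 − 0.149912 = 0.042919.
Hence σ₀² = 1/0.042919 ≈ 23.3.

σ₀² = 23.3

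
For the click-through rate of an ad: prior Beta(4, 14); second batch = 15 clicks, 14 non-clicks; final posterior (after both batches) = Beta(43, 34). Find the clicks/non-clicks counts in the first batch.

24 clicks and 6 non-clicks

Sequential conjugate updates are equivalent to a single update on the pooled data, so total successes = posterior α − prior α and total failures = posterior β − prior β.
Total across both batches: 43−4=39 clicks, 34−14=20 non-clicks.
Subtract the second batch: 39−15=24 clicks and 20−14=6 non-clicks.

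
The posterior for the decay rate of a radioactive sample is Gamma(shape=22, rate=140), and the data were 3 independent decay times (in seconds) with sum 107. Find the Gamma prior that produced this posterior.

Gamma(shape=19, rate=33)

For an exponential likelihood with a Gamma(α, β) prior on the rate, n observations with total T give posterior Gamma(α+n, β+T).
So α = 22 − 3 = 19 and β = 140 − 107 = 33.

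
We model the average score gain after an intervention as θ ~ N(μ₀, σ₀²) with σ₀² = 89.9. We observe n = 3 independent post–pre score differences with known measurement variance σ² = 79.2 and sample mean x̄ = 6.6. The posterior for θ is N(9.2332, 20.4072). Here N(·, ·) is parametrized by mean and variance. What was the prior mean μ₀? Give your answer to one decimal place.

The posterior mean is a precision-weighted average: μ_n = (τ₀μ₀ + τ_data·x̄)/(τ₀+τ_data), with τ₀=1/σ₀² and τ_data=n/σ².
Here τ₀ = 1/89.9 = 0.011123 and τ_data = 3/79.2 = 0.037879, so τ_n = 0.049002.
Rearranging for μ₀: μ₀ = (μ_n·τ_n − τ_data·x̄)/τ₀ = (9.2332·0.049002 − 0.037879·6.6) / 0.011123 = 0.202444/0.011123 ≈ 18.2.

μ₀ = 18.2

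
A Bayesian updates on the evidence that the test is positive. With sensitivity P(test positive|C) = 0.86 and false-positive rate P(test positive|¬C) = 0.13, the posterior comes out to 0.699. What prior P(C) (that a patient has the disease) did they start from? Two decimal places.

Bayes' rule in odds form gives O(C|E) = O(C)·[P(E|C)/P(E|¬C)], hence O(C) = O(C|E)/LR.
Posterior odds = 0.699/(1−0.699) = 2.3223. LR = 0.86/0.13 = 6.6154.
Prior odds = 2.3223/6.6154 = 0.3510, so P(C) = 0.3510/(1+0.3510) ≈ 0.26.

P(C) = 0.26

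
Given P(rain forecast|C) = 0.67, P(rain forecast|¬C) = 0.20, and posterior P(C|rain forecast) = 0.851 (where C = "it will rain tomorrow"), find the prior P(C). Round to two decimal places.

Bayes' rule in odds form gives O(C|E) = O(C)·[P(E|C)/P(E|¬C)], hence O(C) = O(C|E)/LR.
Posterior odds = 0.851/(1−0.851) = 5.7114. LR = 0.67/0.20 = 3.3500.
Prior odds = 5.7114/3.3500 = 1.7049, so P(C) = 1.7049/(1+1.7049) ≈ 0.63.

P(C) = 0.63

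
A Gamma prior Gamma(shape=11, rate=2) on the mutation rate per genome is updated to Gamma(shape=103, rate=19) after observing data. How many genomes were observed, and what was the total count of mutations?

n = 17 genomes with total 92 mutations

Gamma–Poisson conjugacy: posterior shape = α + Σxᵢ, posterior rate = β + n.
Matching: Σxᵢ = 103 − 11 = 92 and n = 19 − 2 = 17.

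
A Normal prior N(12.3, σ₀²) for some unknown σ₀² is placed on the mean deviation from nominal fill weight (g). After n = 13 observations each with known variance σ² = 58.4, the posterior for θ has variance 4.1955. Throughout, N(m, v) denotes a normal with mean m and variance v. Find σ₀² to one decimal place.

σ₀² = 63.5

For the Normal–Normal model with known σ², precisions add: τ_n = τ₀ + n/σ².
So 1/σ₀² = 1/4.1955 − 13/58.4 = 0.238351 − 0.222603 = 0.015748.
Hence σ₀² = 1/0.015748 ≈ 63.5.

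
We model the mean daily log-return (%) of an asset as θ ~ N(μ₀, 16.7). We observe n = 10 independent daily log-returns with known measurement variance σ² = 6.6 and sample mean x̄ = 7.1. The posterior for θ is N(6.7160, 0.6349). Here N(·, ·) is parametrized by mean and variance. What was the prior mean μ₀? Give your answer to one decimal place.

The posterior mean is a precision-weighted average: μ_n = (τ₀μ₀ + τ_data·x̄)/(τ₀+τ_data), with τ₀=1/σ₀² and τ_data=n/σ².
Here τ₀ = 1/16.7 = 0.059880 and τ_data = 10/6.6 = 1.515152, so τ_n = 1.575032.
Rearranging for μ₀: μ₀ = (μ_n·τ_n − τ_data·x̄)/τ₀ = (6.7160·1.575032 − 1.515152·7.1) / 0.059880 = -0.179664/0.059880 ≈ -3.0.

μ₀ = -3.0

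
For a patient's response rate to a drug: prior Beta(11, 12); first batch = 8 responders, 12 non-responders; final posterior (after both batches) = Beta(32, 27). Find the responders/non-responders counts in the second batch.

13 responders and 3 non-responders

Because Beta–binomial updating is additive in the counts, the combined data contributed (α_post−α_prior, β_post−β_prior) successes and failures.
Total across both batches: 32−11=21 responders, 27−12=15 non-responders.
Subtract the first batch: 21−8=13 responders and 15−12=3 non-responders.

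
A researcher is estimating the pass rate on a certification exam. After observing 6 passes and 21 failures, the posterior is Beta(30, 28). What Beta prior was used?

A Beta(a, b) prior with s successes and f failures in binomial data gives a Beta(a+s, b+f) posterior.
So a = 30 − 6 = 24 and b = 28 − 21 = 7.

Beta(24, 7)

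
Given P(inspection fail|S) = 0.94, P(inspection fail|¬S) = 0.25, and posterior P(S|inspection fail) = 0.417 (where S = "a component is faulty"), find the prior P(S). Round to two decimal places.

Bayes' rule in odds form gives O(S|E) = O(S)·[P(E|S)/P(E|¬S)], hence O(S) = O(S|E)/LR.
Posterior odds = 0.417/(1−0.417) = 0.7153. LR = 0.94/0.25 = 3.7600.
Prior odds = 0.7153/3.7600 = 0.1902, so P(S) = 0.1902/(1+0.1902) ≈ 0.16.

P(S) = 0.16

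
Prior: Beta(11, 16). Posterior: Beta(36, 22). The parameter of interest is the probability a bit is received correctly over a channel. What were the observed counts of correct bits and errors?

25 correct bits and 6 errors

Under Beta–binomial conjugacy the posterior parameters are (a+s, b+f).
Match parameters: s=36−11=25, f=22−16=6.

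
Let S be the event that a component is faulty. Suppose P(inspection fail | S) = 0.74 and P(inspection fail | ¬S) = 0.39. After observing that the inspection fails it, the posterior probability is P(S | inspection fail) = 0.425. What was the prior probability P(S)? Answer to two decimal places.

In odds form, posterior odds = prior odds × likelihood ratio, so prior odds = posterior odds ÷ LR.
Posterior odds = 0.425/(1−0.425) = 0.7391. LR = 0.74/0.39 = 1.8974.
Prior odds = 0.7391/1.8974 = 0.3895, so P(S) = 0.3895/(1+0.3895) ≈ 0.28.

P(S) = 0.28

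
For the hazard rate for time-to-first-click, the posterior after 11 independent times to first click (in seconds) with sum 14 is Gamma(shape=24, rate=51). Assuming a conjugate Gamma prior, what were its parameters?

Gamma(shape=13, rate=37)

For an exponential likelihood with a Gamma(α, β) prior on the rate, n observations with total T give posterior Gamma(α+n, β+T).
So α = 24 − 11 = 13 and β = 51 − 14 = 37.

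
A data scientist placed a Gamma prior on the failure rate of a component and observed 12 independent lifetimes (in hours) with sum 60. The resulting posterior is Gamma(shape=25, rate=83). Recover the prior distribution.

Gamma–exponential conjugacy: posterior shape = α + n, posterior rate = β + Σtᵢ.
So α = 25 − 12 = 13 and β = 83 − 60 = 23.

Gamma(shape=13, rate=23)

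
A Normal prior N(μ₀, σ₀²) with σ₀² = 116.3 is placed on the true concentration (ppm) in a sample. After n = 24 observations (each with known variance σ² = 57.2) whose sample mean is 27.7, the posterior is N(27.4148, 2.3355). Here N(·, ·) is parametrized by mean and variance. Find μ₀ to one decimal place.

μ₀ = 13.5

The posterior mean is a precision-weighted average: μ_n = (τ₀μ₀ + τ_data·x̄)/(τ₀+τ_data), with τ₀=1/σ₀² and τ_data=n/σ².
Here τ₀ = 1/116.3 = 0.008598 and τ_data = 24/57.2 = 0.419580, so τ_n = 0.428178.
Rearranging for μ₀: μ₀ = (μ_n·τ_n − τ_data·x̄)/τ₀ = (27.4148·0.428178 − 0.419580·27.7) / 0.008598 = 0.116048/0.008598 ≈ 13.5.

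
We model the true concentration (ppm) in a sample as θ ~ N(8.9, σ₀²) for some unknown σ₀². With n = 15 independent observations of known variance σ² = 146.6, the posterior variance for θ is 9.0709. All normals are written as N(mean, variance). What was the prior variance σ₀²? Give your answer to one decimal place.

Posterior precision equals prior precision plus data precision: 1/σ_n² = 1/σ₀² + n/σ².
So 1/σ₀² = 1/9.0709 − 15/146.6 = 0.110243 − 0.102319 = 0.007924.
Hence σ₀² = 1/0.007924 ≈ 126.2.

σ₀² = 126.2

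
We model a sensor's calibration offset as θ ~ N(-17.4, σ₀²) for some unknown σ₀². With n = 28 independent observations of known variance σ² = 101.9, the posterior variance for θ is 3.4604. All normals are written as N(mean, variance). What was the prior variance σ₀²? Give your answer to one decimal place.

Posterior precision equals prior precision plus data precision: 1/σ_n² = 1/σ₀² + n/σ².
So 1/σ₀² = 1/3.4604 − 28/101.9 = 0.288984 − 0.274779 = 0.014205.
Hence σ₀² = 1/0.014205 ≈ 70.4.

σ₀² = 70.4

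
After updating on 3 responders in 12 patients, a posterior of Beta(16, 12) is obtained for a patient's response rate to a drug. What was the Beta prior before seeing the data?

Under Beta–binomial conjugacy the posterior parameters are (a+s, b+f).
Subtract the data counts: 16−3=13, 12−9=3.

Beta(13, 3)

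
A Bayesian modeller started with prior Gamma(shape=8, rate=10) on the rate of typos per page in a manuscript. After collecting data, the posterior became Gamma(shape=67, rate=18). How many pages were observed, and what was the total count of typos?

n = 8 pages with total 59 typos

A Gamma(α, β) prior (rate parametrization) on a Poisson rate with n observations summing to S gives posterior Gamma(α+S, β+n).
Matching: Σxᵢ = 67 − 8 = 59 and n = 18 − 10 = 8.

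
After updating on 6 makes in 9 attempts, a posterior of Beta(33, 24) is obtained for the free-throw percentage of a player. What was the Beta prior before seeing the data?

Beta(27, 21)

A Beta(α, β) prior with s successes and f failures in binomial data gives a Beta(α+s, β+f) posterior.
Subtract the data counts: 33−6=27, 24−3=21.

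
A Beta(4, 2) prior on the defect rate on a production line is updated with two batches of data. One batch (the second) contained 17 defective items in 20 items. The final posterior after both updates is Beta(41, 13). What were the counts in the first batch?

20 defective items and 8 good items

Because Beta–binomial updating is additive in the counts, the combined data contributed (α_post−α_prior, β_post−β_prior) successes and failures.
Total across both batches: 41−4=37 defective items, 13−2=11 good items.
Subtract the second batch: 37−17=20 defective items and 11−3=8 good items.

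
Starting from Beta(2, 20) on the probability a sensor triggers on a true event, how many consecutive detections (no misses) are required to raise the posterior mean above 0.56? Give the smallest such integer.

k = 24

After k detections and 0 misses the posterior is Beta(2+k, 20), with mean (2+k)/(2+20+k).
Set (2+k)/(22+k) > 0.56 and solve: k > (0.56·22 − 2)/(1 − 0.56) = 23.455.
The smallest integer exceeding 23.455 is 24.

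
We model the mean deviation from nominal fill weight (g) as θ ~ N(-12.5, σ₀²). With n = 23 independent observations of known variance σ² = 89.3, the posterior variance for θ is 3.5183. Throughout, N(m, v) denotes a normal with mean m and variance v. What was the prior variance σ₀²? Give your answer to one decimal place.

σ₀² = 37.5

Posterior precision equals prior precision plus data precision: 1/σ_n² = 1/σ₀² + n/σ².
So 1/σ₀² = 1/3.5183 − 23/89.3 = 0.284228 − 0.257559 = 0.026669.
Hence σ₀² = 1/0.026669 ≈ 37.5.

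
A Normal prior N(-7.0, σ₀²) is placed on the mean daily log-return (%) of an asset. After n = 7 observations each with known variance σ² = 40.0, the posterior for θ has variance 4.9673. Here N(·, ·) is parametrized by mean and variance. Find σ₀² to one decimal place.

For the Normal–Normal model with known σ², precisions add: τ_n = τ₀ + n/σ².
So 1/σ₀² = 1/4.9673 − 7/40.0 = 0.201317 − 0.175000 = 0.026317.
Hence σ₀² = 1/0.026317 ≈ 38.0.

σ₀² = 38.0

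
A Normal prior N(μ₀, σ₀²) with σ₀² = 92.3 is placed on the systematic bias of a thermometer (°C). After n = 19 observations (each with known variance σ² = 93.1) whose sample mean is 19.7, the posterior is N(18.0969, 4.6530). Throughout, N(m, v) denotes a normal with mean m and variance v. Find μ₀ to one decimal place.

The posterior mean is a precision-weighted average: μ_n = (τ₀μ₀ + τ_data·x̄)/(τ₀+τ_data), with τ₀=1/σ₀² and τ_data=n/σ².
Here τ₀ = 1/92.3 = 0.010834 and τ_data = 19/93.1 = 0.204082, so τ_n = 0.214916.
Rearranging for μ₀: μ₀ = (μ_n·τ_n − τ_data·x̄)/τ₀ = (18.0969·0.214916 − 0.204082·19.7) / 0.010834 = -0.131102/0.010834 ≈ -12.1.

μ₀ = -12.1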